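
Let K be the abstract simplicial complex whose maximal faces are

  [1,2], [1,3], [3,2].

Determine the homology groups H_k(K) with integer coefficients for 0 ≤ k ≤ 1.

K has 3 vertices, 3 edges.
rank ∂_0 = 0, rank ∂_1 = 2 ⇒ b_0 = 3 − 0 − 2 = 1; all invariant factors of ∂_1 are 1 so no torsion. So H_0 = Z.
rank ∂_1 = 2, rank ∂_2 = 0 ⇒ b_1 = 3 − 2 − 0 = 1. So H_1 = Z.

H_0 ≅ Z,  H_1 ≅ Z.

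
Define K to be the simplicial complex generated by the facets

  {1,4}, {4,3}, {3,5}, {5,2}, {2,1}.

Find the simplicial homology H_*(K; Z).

H_0 = Z,  H_1 = Z.

K has 5 vertices, 5 edges.
rank ∂_0 = 0, rank ∂_1 = 4 ⇒ b_0 = 5 − 0 − 4 = 1; all invariant factors of ∂_1 are 1 so no torsion. So H_0 ≅ Z.
rank ∂_1 = 4, rank ∂_2 = 0 ⇒ b_1 = 5 − 4 − 0 = 1. So H_1 ≅ Z.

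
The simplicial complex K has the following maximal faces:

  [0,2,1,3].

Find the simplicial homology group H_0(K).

H_0 = Z.

Order the vertices as 0 < 1 < 2 < 3. Listing each simplex with vertices in this order, K has dimension 3 with simplices:

  0-simplices (4): [0], [1], [2], [3]
  1-simplices (6): [0,1], [0,2], [0,3], [1,2], [1,3], [2,3]
  2-simplices (4): [0,1,2], [0,1,3], [0,2,3], [1,2,3]
  3-simplices (1): [0,1,2,3]

so the chain groups are C_0 ≅ Z^4, C_1 ≅ Z^6, C_2 ≅ Z^4, C_3 ≅ Z^1.

Boundary ∂_1: C_1 → C_0 sends each edge [p,q] (with p < q) to q − p. For instance
  ∂[0,3] = [3] − [0].
This gives a 4×6 integer matrix of rank 3; reducing to Smith normal form yields diagonal entries (1,1,1).

The boundary map ∂_2: C_2 → C_1 maps a triangle to the signed sum of its edges. For instance
  ∂[0,1,2] = [1,2] − [0,2] + [0,1],
  ∂[1,2,3] = [2,3] − [1,3] + [1,2].
The 6×4 boundary matrix has rank 3 and Smith normal form diag(1,1,1).

Boundary ∂_3: C_3 → C_2 sends each 3-simplex σ to the alternating sum Σ_i (−1)^i (σ with its i-th vertex removed). For instance
  ∂[0,1,2,3] = [1,2,3] − [0,2,3] + [0,1,3] − [0,1,2].
As a 4×1 matrix over Z this has rank 1, with invariant factors (1).

From H_k ≅ ker(∂_k) / im(∂_{k+1}) we obtain:

  H_0: rank C_0 − rank ∂_1 = 4 − 3 = 1, and the invariant factors of ∂_1 are all 1, so H_0 ≅ Z.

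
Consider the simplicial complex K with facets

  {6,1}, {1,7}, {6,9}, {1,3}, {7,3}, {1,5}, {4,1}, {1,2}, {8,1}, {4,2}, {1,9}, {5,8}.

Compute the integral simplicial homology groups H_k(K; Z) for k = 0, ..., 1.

H_0 ≅ Z,  H_1 ≅ Z^4.

Order the vertices as 1 < 2 < 3 < 4 < 5 < 6 < 7 < 8 < 9. Listing each simplex with vertices in this order, K has dimension 1 with simplices:

  0-simplices (9): [1], [2], [3], [4], [5], [6], [7], [8], [9]
  1-simplices (12): [1,2], [1,3], [1,4], [1,5], [1,6], [1,7], [1,8], [1,9], [2,4], [3,7], [5,8], [6,9]

Hence C_0 ≅ Z^9, C_1 ≅ Z^12.

∂_1: C_1 → C_0 maps an edge to its endpoints' difference, ∂[p,q] = q − p. For instance
  ∂[1,4] = [4] − [1].
The 9×12 boundary matrix has rank 8 and Smith normal form diag(1,1,1,1,1,1,1,1).

From H_k ≅ ker(∂_k) / im(∂_{k+1}) we obtain:

  H_0: rank C_0 − rank ∂_1 = 9 − 8 = 1, and the invariant factors of ∂_1 are all 1, so H_0 ≅ Z.
  H_1: rank ker ∂_1 − rank ∂_2 = (12 − 8) − 0 = 4, and there is no ∂_2, so H_1 ≅ Z^4.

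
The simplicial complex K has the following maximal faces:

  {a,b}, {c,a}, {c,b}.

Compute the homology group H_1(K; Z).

H_1 = Z.

K has 3 vertices, 3 edges.
rank ∂_1 = 2, rank ∂_2 = 0 ⇒ b_1 = 3 − 2 − 0 = 1. So H_1 = Z.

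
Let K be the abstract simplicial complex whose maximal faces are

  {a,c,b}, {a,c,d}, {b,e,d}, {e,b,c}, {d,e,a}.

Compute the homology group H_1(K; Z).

K has 5 vertices, 10 edges, 5 triangles.
rank ∂_1 = 4, rank ∂_2 = 5 ⇒ b_1 = 10 − 4 − 5 = 1; all invariant factors of ∂_2 are 1 so no torsion. So H_1 = Z.

H_1 ≅ Z.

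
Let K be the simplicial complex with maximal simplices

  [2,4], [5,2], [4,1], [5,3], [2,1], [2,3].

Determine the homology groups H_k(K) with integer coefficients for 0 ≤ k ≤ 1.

H_0 ≅ Z,  H_1 ≅ Z^2.

We work with the vertex ordering 1 < 2 < 3 < 4 < 5. The simplices of K, each written with vertices in increasing order, are:

  0-simplices (5): [1], [2], [3], [4], [5]
  1-simplices (6): [1,2], [1,4], [2,3], [2,4], [2,5], [3,5]

Hence C_0 ≅ Z^5, C_1 ≅ Z^6.

The boundary map ∂_1: C_1 → C_0 is given by ∂[p,q] = [q] − [p].
The resulting 5×6 matrix has rank 4, and its Smith normal form has invariant factors (1,1,1,1).

Now H_k = ker ∂_k / im ∂_{k+1}, so:

  H_0: rank C_0 − rank ∂_1 = 5 − 4 = 1, and the invariant factors of ∂_1 are all 1, so H_0 = Z.
  H_1: rank ker ∂_1 − rank ∂_2 = (6 − 4) − 0 = 2, and there is no ∂_2, so H_1 = Z^2.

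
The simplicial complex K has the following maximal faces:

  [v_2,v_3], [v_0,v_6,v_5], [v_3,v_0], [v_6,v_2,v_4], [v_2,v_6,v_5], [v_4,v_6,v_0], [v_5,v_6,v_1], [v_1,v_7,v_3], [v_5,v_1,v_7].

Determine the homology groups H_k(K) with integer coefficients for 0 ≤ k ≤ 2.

We work with the vertex ordering v_0 < v_1 < v_2 < v_3 < v_4 < v_5 < v_6 < v_7. The simplices of K, each written with vertices in increasing order, are:

  0-simplices (8): [v_0], [v_1], [v_2], [v_3], [v_4], [v_5], [v_6], [v_7]
  1-simplices (16): (16 of them)
  2-simplices (7): [v_0,v_4,v_6], [v_0,v_5,v_6], [v_1,v_3,v_7], [v_1,v_5,v_6], [v_1,v_5,v_7], [v_2,v_4,v_6], [v_2,v_5,v_6]

giving chain groups C_0 ≅ Z^8, C_1 ≅ Z^16, C_2 ≅ Z^7.

∂_1: C_1 → C_0 is given by ∂[p,q] = [q] − [p].
The 8×16 boundary matrix has rank 7 and Smith normal form diag(1,1,1,1,1,1,1).

∂_2: C_2 → C_1 sends each 2-simplex [p,q,r] to [q,r] − [p,r] + [p,q]. For instance
  ∂[v_2,v_5,v_6] = [v_5,v_6] − [v_2,v_6] + [v_2,v_5],
  ∂[v_1,v_3,v_7] = [v_3,v_7] − [v_1,v_7] + [v_1,v_3].
As a 16×7 matrix over Z this has rank 7, with invariant factors (1,1,1,1,1,1,1).

Reading off H_k = ker ∂_k / im ∂_{k+1}:

  H_0: rank C_0 − rank ∂_1 = 8 − 7 = 1, and the invariant factors of ∂_1 are all 1, so H_0 ≅ Z.
  H_1: rank ker ∂_1 − rank ∂_2 = (16 − 7) − 7 = 2, and the invariant factors of ∂_2 are all 1, so H_1 ≅ Z^2.
  H_2: rank ker ∂_2 − rank ∂_3 = (7 − 7) − 0 = 0, and there is no ∂_3, so H_2 ≅ 0.

H_0 ≅ Z,  H_1 ≅ Z^2,  H_2 = 0.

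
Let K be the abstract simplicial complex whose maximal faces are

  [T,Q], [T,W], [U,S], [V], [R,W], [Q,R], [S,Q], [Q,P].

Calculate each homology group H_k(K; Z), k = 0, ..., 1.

H_0 ≅ Z^2,  H_1 ≅ Z.

K has 8 vertices, 7 edges.
rank ∂_0 = 0, rank ∂_1 = 6 ⇒ b_0 = 8 − 0 − 6 = 2; all invariant factors of ∂_1 are 1 so no torsion. So H_0 = Z^2.
rank ∂_1 = 6, rank ∂_2 = 0 ⇒ b_1 = 7 − 6 − 0 = 1. So H_1 = Z.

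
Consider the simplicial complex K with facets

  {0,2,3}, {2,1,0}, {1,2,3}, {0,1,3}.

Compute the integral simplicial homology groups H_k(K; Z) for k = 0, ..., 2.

K has 4 vertices, 6 edges, 4 triangles.
rank ∂_0 = 0, rank ∂_1 = 3 ⇒ b_0 = 4 − 0 − 3 = 1; all invariant factors of ∂_1 are 1 so no torsion. So H_0 ≅ Z.
rank ∂_1 = 3, rank ∂_2 = 3 ⇒ b_1 = 6 − 3 − 3 = 0; all invariant factors of ∂_2 are 1 so no torsion. So H_1 ≅ 0.
rank ∂_2 = 3, rank ∂_3 = 0 ⇒ b_2 = 4 − 3 − 0 = 1. So H_2 ≅ Z.

H_0 ≅ Z,  H_1 = 0,  H_2 ≅ Z.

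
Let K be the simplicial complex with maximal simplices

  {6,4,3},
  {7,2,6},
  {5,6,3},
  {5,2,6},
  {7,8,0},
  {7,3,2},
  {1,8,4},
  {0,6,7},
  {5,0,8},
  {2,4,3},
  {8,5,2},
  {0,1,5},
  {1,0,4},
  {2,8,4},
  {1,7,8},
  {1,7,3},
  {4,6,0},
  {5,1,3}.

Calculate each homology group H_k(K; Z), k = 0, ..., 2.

Fix the vertex order 0 < 1 < 2 < 3 < 4 < 5 < 6 < 7 < 8 and write every simplex with vertices in increasing order. Then dim K = 2 and the simplices of K are:

  0-simplices (9): [0], [1], [2], [3], [4], [5], [6], [7], [8]
  1-simplices (27): (27 of them)
  2-simplices (18): [0,1,4], [0,1,5], [0,4,6], [0,5,8], [0,6,7], [0,7,8], [1,3,5], [1,3,7], [1,4,8], [1,7,8], [2,3,4], [2,3,7], [2,4,8], [2,5,6], [2,5,8], [2,6,7], [3,4,6], [3,5,6]

so the chain groups are C_0 ≅ Z^9, C_1 ≅ Z^27, C_2 ≅ Z^18.

Boundary ∂_1: C_1 → C_0 maps an edge to its endpoints' difference, ∂[p,q] = q − p. For instance
  ∂[1,4] = [4] − [1].
The 9×27 boundary matrix has rank 8 and Smith normal form diag(1,1,1,1,1,1,1,1).

Boundary ∂_2: C_2 → C_1 acts by ∂[p,q,r] = [q,r] − [p,r] + [p,q]. For instance
  ∂[3,4,6] = [4,6] − [3,6] + [3,4],
  ∂[2,5,6] = [5,6] − [2,6] + [2,5].
The resulting 27×18 matrix has rank 18, and its Smith normal form has invariant factors (1,1,1,1,1,1,1,1,1,1,1,1,1,1,1,1,1,2).

Computing H_k = (kernel of ∂_k) / (image of ∂_{k+1}):

  H_0: rank C_0 − rank ∂_1 = 9 − 8 = 1, and the invariant factors of ∂_1 are all 1, so H_0 = Z.
  H_1: rank ker ∂_1 − rank ∂_2 = (27 − 8) − 18 = 1, and ∂_2 has invariant factor 2 > 1, so H_1 = Z ⊕ Z_2.
  H_2: rank ker ∂_2 − rank ∂_3 = (18 − 18) − 0 = 0, and there is no ∂_3, so H_2 = 0.

H_0 ≅ Z,  H_1 ≅ Z ⊕ Z_2,  H_2 = 0.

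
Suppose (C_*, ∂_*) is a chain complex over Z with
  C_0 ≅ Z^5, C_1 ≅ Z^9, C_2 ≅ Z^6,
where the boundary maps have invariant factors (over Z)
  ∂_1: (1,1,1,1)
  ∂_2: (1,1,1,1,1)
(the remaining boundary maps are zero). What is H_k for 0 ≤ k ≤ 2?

H_0: b_0 = 5 − 0 − 4 = 1; torsion from ∂_1 factors > 1: none. So H_0 ≅ Z.
H_1: b_1 = 9 − 4 − 5 = 0; torsion from ∂_2 factors > 1: none. So H_1 ≅ 0.
H_2: b_2 = 6 − 5 − 0 = 1; torsion from ∂_3 factors > 1: none. So H_2 ≅ Z.

H_0 ≅ Z,  H_1 = 0,  H_2 ≅ Z.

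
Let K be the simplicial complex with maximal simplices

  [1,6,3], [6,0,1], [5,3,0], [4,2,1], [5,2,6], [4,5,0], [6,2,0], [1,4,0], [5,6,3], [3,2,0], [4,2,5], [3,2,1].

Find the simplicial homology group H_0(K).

H_0 = Z.

Fix the vertex order 0 < 1 < 2 < 3 < 4 < 5 < 6 and write every simplex with vertices in increasing order. Then dim K = 2 and the simplices of K are:

  0-simplices (7): [0], [1], [2], [3], [4], [5], [6]
  1-simplices (18): [0,1], [0,2], [0,3], [0,4], [0,5], [0,6], [1,2], [1,3], [1,4], [1,6], [2,3], [2,4], [2,5], [2,6], [3,5], [3,6], [4,5], [5,6]
  2-simplices (12): [0,1,4], [0,1,6], [0,2,3], [0,2,6], [0,3,5], [0,4,5], [1,2,3], [1,2,4], [1,3,6], [2,4,5], [2,5,6], [3,5,6]

Hence C_0 ≅ Z^7, C_1 ≅ Z^18, C_2 ≅ Z^12.

Boundary ∂_1: C_1 → C_0 is given by ∂[p,q] = [q] − [p]. For instance
  ∂[1,3] = [3] − [1].
The resulting 7×18 matrix has rank 6, and its Smith normal form has invariant factors (1,1,1,1,1,1).

Boundary ∂_2: C_2 → C_1 acts by ∂[p,q,r] = [q,r] − [p,r] + [p,q]. For instance
  ∂[1,2,3] = [2,3] − [1,3] + [1,2],
  ∂[2,5,6] = [5,6] − [2,6] + [2,5].
The 18×12 boundary matrix has rank 12 and Smith normal form diag(1,1,1,1,1,1,1,1,1,1,1,2).

Reading off H_k = ker ∂_k / im ∂_{k+1}:

  H_0: rank C_0 − rank ∂_1 = 7 − 6 = 1, and the invariant factors of ∂_1 are all 1, so H_0 ≅ Z.

(K is a triangulation of the real projective plane RP^2.)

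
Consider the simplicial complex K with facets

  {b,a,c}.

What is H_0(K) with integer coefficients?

H_0 = Z.

Order the vertices as a < b < c. Listing each simplex with vertices in this order, K has dimension 2 with simplices:

  0-simplices (3): a, b, c
  1-simplices (3): ab, ac, bc
  2-simplices (1): abc

giving chain groups C_0 ≅ Z^3, C_1 ≅ Z^3, C_2 ≅ Z^1.

Boundary ∂_1: C_1 → C_0 is given by ∂[p,q] = [q] − [p]. For instance
  ∂ab = b − a.
The resulting 3×3 matrix has rank 2, and its Smith normal form has invariant factors (1,1).

The boundary map ∂_2: C_2 → C_1 acts by ∂[p,q,r] = [q,r] − [p,r] + [p,q]. For instance
  ∂abc = bc − ac + ab.
The resulting 3×1 matrix has rank 1, and its Smith normal form has invariant factors (1).

Now H_k = ker ∂_k / im ∂_{k+1}, so:

  H_0: rank C_0 − rank ∂_1 = 3 − 2 = 1, and the invariant factors of ∂_1 are all 1, so H_0 = Z.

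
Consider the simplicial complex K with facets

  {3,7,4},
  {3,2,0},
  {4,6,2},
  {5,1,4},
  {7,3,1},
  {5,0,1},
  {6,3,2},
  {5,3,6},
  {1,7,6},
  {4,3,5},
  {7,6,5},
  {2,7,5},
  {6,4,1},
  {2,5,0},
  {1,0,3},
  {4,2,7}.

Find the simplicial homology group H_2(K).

H_2 ≅ Z.

Take the total order 0 < 1 < 2 < 3 < 4 < 5 < 6 < 7 on the vertex set. Then K (dimension 2) consists of the simplices:

  0-simplices (8): [0], [1], [2], [3], [4], [5], [6], [7]
  1-simplices (24): (24 of them)
  2-simplices (16): [0,1,3], [0,1,5], [0,2,3], [0,2,5], [1,3,7], [1,4,5], [1,4,6], [1,6,7], [2,3,6], [2,4,6], [2,4,7], [2,5,7], [3,4,5], [3,4,7], [3,5,6], [5,6,7]

Hence C_0 ≅ Z^8, C_1 ≅ Z^24, C_2 ≅ Z^16.

∂_1: C_1 → C_0 is given by ∂[p,q] = [q] − [p].
This gives a 8×24 integer matrix of rank 7; reducing to Smith normal form yields diagonal entries (1,1,1,1,1,1,1).

Boundary ∂_2: C_2 → C_1 acts by ∂[p,q,r] = [q,r] − [p,r] + [p,q]. For instance
  ∂[3,4,7] = [4,7] − [3,7] + [3,4],
  ∂[0,2,3] = [2,3] − [0,3] + [0,2].
As a 24×16 matrix over Z this has rank 15, with invariant factors (1,1,1,1,1,1,1,1,1,1,1,1,1,1,1).

Now H_k = ker ∂_k / im ∂_{k+1}, so:

  H_2: rank ker ∂_2 − rank ∂_3 = (16 − 15) − 0 = 1, and there is no ∂_3, so H_2 ≅ Z.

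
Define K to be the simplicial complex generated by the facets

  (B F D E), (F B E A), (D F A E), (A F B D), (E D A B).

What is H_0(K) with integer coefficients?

K has 5 vertices, 10 edges, 10 triangles, 5 3-simplices.
rank ∂_0 = 0, rank ∂_1 = 4 ⇒ b_0 = 5 − 0 − 4 = 1; all invariant factors of ∂_1 are 1 so no torsion. So H_0 ≅ Z.

H_0 = Z.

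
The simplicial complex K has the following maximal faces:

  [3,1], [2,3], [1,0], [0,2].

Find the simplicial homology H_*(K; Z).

Order the vertices as 0 < 1 < 2 < 3. Listing each simplex with vertices in this order, K has dimension 1 with simplices:

  0-simplices (4): [0], [1], [2], [3]
  1-simplices (4): [0,1], [0,2], [1,3], [2,3]

so the chain groups are C_0 ≅ Z^4, C_1 ≅ Z^4.

∂_1: C_1 → C_0 is given by ∂[p,q] = [q] − [p]. For instance
  ∂[0,2] = [2] − [0].
The resulting 4×4 matrix has rank 3, and its Smith normal form has invariant factors (1,1,1).

Now H_k = ker ∂_k / im ∂_{k+1}, so:

  H_0: rank C_0 − rank ∂_1 = 4 − 3 = 1, and the invariant factors of ∂_1 are all 1, so H_0 ≅ Z.
  H_1: rank ker ∂_1 − rank ∂_2 = (4 − 3) − 0 = 1, and there is no ∂_2, so H_1 ≅ Z.

As a check, the Euler characteristic is 4 − 4 = 0, which agrees with 1 − 1 = 0.
(K is a triangulation of the circle S^1.)

H_0 ≅ Z,  H_1 ≅ Z.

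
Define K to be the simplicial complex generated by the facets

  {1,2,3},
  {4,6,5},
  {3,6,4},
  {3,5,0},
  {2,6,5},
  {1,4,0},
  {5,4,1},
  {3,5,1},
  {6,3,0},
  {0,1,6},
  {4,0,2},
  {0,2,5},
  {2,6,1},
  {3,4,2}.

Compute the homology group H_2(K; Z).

K has 7 vertices, 21 edges, 14 triangles.
rank ∂_2 = 13, rank ∂_3 = 0 ⇒ b_2 = 14 − 13 − 0 = 1. So H_2 = Z.

H_2 ≅ Z.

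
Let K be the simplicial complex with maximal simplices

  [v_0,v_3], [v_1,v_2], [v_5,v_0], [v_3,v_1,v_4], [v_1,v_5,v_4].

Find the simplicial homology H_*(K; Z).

H_0 ≅ Z,  H_1 ≅ Z,  H_2 = 0.

We work with the vertex ordering v_0 < v_1 < v_2 < v_3 < v_4 < v_5. The simplices of K, each written with vertices in increasing order, are:

  0-simplices (6): [v_0], [v_1], [v_2], [v_3], [v_4], [v_5]
  1-simplices (8): [v_0,v_3], [v_0,v_5], [v_1,v_2], [v_1,v_3], [v_1,v_4], [v_1,v_5], [v_3,v_4], [v_4,v_5]
  2-simplices (2): [v_1,v_3,v_4], [v_1,v_4,v_5]

so the chain groups are C_0 ≅ Z^6, C_1 ≅ Z^8, C_2 ≅ Z^2.

Boundary ∂_1: C_1 → C_0 maps an edge to its endpoints' difference, ∂[p,q] = q − p.
The resulting 6×8 matrix has rank 5, and its Smith normal form has invariant factors (1,1,1,1,1).

Boundary ∂_2: C_2 → C_1 maps a triangle to the signed sum of its edges. For instance
  ∂[v_1,v_3,v_4] = [v_3,v_4] − [v_1,v_4] + [v_1,v_3],
  ∂[v_1,v_4,v_5] = [v_4,v_5] − [v_1,v_5] + [v_1,v_4].
The resulting 8×2 matrix has rank 2, and its Smith normal form has invariant factors (1,1).

Now H_k = ker ∂_k / im ∂_{k+1}, so:

  H_0: rank C_0 − rank ∂_1 = 6 − 5 = 1, and the invariant factors of ∂_1 are all 1, so H_0 ≅ Z.
  H_1: rank ker ∂_1 − rank ∂_2 = (8 − 5) − 2 = 1, and the invariant factors of ∂_2 are all 1, so H_1 ≅ Z.
  H_2: rank ker ∂_2 − rank ∂_3 = (2 − 2) − 0 = 0, and there is no ∂_3, so H_2 ≅ 0.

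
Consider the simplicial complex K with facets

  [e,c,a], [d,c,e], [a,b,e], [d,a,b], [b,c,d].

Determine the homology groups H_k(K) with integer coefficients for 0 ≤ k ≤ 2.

Take the total order a < b < c < d < e on the vertex set. Then K (dimension 2) consists of the simplices:

  0-simplices (5): a, b, c, d, e
  1-simplices (10): ab, ac, ad, ae, bc, bd, be, cd, ce, de
  2-simplices (5): abd, abe, ace, bcd, cde

giving chain groups C_0 ≅ Z^5, C_1 ≅ Z^10, C_2 ≅ Z^5.

Boundary ∂_1: C_1 → C_0 is given by ∂[p,q] = [q] − [p]. For instance
  ∂ce = e − c.
As a 5×10 matrix over Z this has rank 4, with invariant factors (1,1,1,1).

The boundary map ∂_2: C_2 → C_1 maps a triangle to the signed sum of its edges. For instance
  ∂cde = de − ce + cd,
  ∂bcd = cd − bd + bc.
The 10×5 boundary matrix has rank 5 and Smith normal form diag(1,1,1,1,1).

From H_k ≅ ker(∂_k) / im(∂_{k+1}) we obtain:

  H_0: rank C_0 − rank ∂_1 = 5 − 4 = 1, and the invariant factors of ∂_1 are all 1, so H_0 = Z.
  H_1: rank ker ∂_1 − rank ∂_2 = (10 − 4) − 5 = 1, and the invariant factors of ∂_2 are all 1, so H_1 = Z.
  H_2: rank ker ∂_2 − rank ∂_3 = (5 − 5) − 0 = 0, and there is no ∂_3, so H_2 = 0.

H_0 ≅ Z,  H_1 ≅ Z,  H_2 = 0.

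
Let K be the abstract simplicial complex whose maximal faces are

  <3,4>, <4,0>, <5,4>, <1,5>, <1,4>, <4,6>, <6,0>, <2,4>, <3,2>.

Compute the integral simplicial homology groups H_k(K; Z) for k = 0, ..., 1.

H_0 = Z,  H_1 = Z^3.

Fix the vertex order 0 < 1 < 2 < 3 < 4 < 5 < 6 and write every simplex with vertices in increasing order. Then dim K = 1 and the simplices of K are:

  0-simplices (7): [0], [1], [2], [3], [4], [5], [6]
  1-simplices (9): [0,4], [0,6], [1,4], [1,5], [2,3], [2,4], [3,4], [4,5], [4,6]

Hence C_0 ≅ Z^7, C_1 ≅ Z^9.

Boundary ∂_1: C_1 → C_0 is given by ∂[p,q] = [q] − [p]. For instance
  ∂[4,6] = [6] − [4].
As a 7×9 matrix over Z this has rank 6, with invariant factors (1,1,1,1,1,1).

Now H_k = ker ∂_k / im ∂_{k+1}, so:

  H_0: rank C_0 − rank ∂_1 = 7 − 6 = 1, and the invariant factors of ∂_1 are all 1, so H_0 = Z.
  H_1: rank ker ∂_1 − rank ∂_2 = (9 − 6) − 0 = 3, and there is no ∂_2, so H_1 = Z^3.

As a check, the Euler characteristic is 7 − 9 = -2, which agrees with 1 − 3 = -2.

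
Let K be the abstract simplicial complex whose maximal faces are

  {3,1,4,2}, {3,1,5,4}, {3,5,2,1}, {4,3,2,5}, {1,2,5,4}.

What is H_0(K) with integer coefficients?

Fix the vertex order 1 < 2 < 3 < 4 < 5 and write every simplex with vertices in increasing order. Then dim K = 3 and the simplices of K are:

  0-simplices (5): [1], [2], [3], [4], [5]
  1-simplices (10): [1,2], [1,3], [1,4], [1,5], [2,3], [2,4], [2,5], [3,4], [3,5], [4,5]
  2-simplices (10): [1,2,3], [1,2,4], [1,2,5], [1,3,4], [1,3,5], [1,4,5], [2,3,4], [2,3,5], [2,4,5], [3,4,5]
  3-simplices (5): [1,2,3,4], [1,2,3,5], [1,2,4,5], [1,3,4,5], [2,3,4,5]

giving chain groups C_0 ≅ Z^5, C_1 ≅ Z^10, C_2 ≅ Z^10, C_3 ≅ Z^5.

Boundary ∂_1: C_1 → C_0 sends each edge [p,q] (with p < q) to q − p.
The 5×10 boundary matrix has rank 4 and Smith normal form diag(1,1,1,1).

Boundary ∂_2: C_2 → C_1 acts by ∂[p,q,r] = [q,r] − [p,r] + [p,q]. For instance
  ∂[1,2,4] = [2,4] − [1,4] + [1,2],
  ∂[1,2,5] = [2,5] − [1,5] + [1,2].
As a 10×10 matrix over Z this has rank 6, with invariant factors (1,1,1,1,1,1).

The boundary map ∂_3: C_3 → C_2 sends each 3-simplex σ to the alternating sum Σ_i (−1)^i (σ with its i-th vertex removed). For instance
  ∂[1,2,3,5] = [2,3,5] − [1,3,5] + [1,2,5] − [1,2,3],
  ∂[1,2,3,4] = [2,3,4] − [1,3,4] + [1,2,4] − [1,2,3].
The 10×5 boundary matrix has rank 4 and Smith normal form diag(1,1,1,1).

Computing H_k = (kernel of ∂_k) / (image of ∂_{k+1}):

  H_0: rank C_0 − rank ∂_1 = 5 − 4 = 1, and the invariant factors of ∂_1 are all 1, so H_0 = Z.

H_0 ≅ Z.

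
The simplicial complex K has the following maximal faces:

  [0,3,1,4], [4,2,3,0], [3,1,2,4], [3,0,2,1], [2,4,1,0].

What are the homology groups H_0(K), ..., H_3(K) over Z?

H_0 = Z,  H_1 = 0,  H_2 = 0,  H_3 = Z.

Order the vertices as 0 < 1 < 2 < 3 < 4. Listing each simplex with vertices in this order, K has dimension 3 with simplices:

  0-simplices (5): [0], [1], [2], [3], [4]
  1-simplices (10): [0,1], [0,2], [0,3], [0,4], [1,2], [1,3], [1,4], [2,3], [2,4], [3,4]
  2-simplices (10): [0,1,2], [0,1,3], [0,1,4], [0,2,3], [0,2,4], [0,3,4], [1,2,3], [1,2,4], [1,3,4], [2,3,4]
  3-simplices (5): [0,1,2,3], [0,1,2,4], [0,1,3,4], [0,2,3,4], [1,2,3,4]

so the chain groups are C_0 ≅ Z^5, C_1 ≅ Z^10, C_2 ≅ Z^10, C_3 ≅ Z^5.

∂_1: C_1 → C_0 is given by ∂[p,q] = [q] − [p].
This gives a 5×10 integer matrix of rank 4; reducing to Smith normal form yields diagonal entries (1,1,1,1).

Boundary ∂_2: C_2 → C_1 sends each 2-simplex [p,q,r] to [q,r] − [p,r] + [p,q]. For instance
  ∂[0,3,4] = [3,4] − [0,4] + [0,3],
  ∂[0,2,4] = [2,4] − [0,4] + [0,2].
The 10×10 boundary matrix has rank 6 and Smith normal form diag(1,1,1,1,1,1).

The boundary map ∂_3: C_3 → C_2 sends each 3-simplex σ to the alternating sum Σ_i (−1)^i (σ with its i-th vertex removed). For instance
  ∂[0,1,2,3] = [1,2,3] − [0,2,3] + [0,1,3] − [0,1,2],
  ∂[0,1,2,4] = [1,2,4] − [0,2,4] + [0,1,4] − [0,1,2].
As a 10×5 matrix over Z this has rank 4, with invariant factors (1,1,1,1).

Computing H_k = (kernel of ∂_k) / (image of ∂_{k+1}):

  H_0: rank C_0 − rank ∂_1 = 5 − 4 = 1, and the invariant factors of ∂_1 are all 1, so H_0 = Z.
  H_1: rank ker ∂_1 − rank ∂_2 = (10 − 4) − 6 = 0, and the invariant factors of ∂_2 are all 1, so H_1 = 0.
  H_2: rank ker ∂_2 − rank ∂_3 = (10 − 6) − 4 = 0, and the invariant factors of ∂_3 are all 1, so H_2 = 0.
  H_3: rank ker ∂_3 − rank ∂_4 = (5 − 4) − 0 = 1, and there is no ∂_4, so H_3 = Z.

As a check, the Euler characteristic is 5 − 10 + 10 − 5 = 0, which agrees with 1 − 0 + 0 − 1 = 0.
(K is a triangulation of the 3-sphere S^3.)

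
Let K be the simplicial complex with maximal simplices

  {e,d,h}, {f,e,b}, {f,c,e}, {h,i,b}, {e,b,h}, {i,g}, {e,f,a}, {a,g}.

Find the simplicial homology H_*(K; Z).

H_0 = Z,  H_1 = Z,  H_2 = 0.

K has 9 vertices, 15 edges, 6 triangles.
rank ∂_0 = 0, rank ∂_1 = 8 ⇒ b_0 = 9 − 0 − 8 = 1; all invariant factors of ∂_1 are 1 so no torsion. So H_0 ≅ Z.
rank ∂_1 = 8, rank ∂_2 = 6 ⇒ b_1 = 15 − 8 − 6 = 1; all invariant factors of ∂_2 are 1 so no torsion. So H_1 ≅ Z.
rank ∂_2 = 6, rank ∂_3 = 0 ⇒ b_2 = 6 − 6 − 0 = 0. So H_2 ≅ 0.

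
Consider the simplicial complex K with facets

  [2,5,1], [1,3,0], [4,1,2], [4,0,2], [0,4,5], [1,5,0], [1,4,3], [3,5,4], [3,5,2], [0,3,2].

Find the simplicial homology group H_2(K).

H_2 = 0.

We work with the vertex ordering 0 < 1 < 2 < 3 < 4 < 5. The simplices of K, each written with vertices in increasing order, are:

  0-simplices (6): [0], [1], [2], [3], [4], [5]
  1-simplices (15): [0,1], [0,2], [0,3], [0,4], [0,5], [1,2], [1,3], [1,4], [1,5], [2,3], [2,4], [2,5], [3,4], [3,5], [4,5]
  2-simplices (10): [0,1,3], [0,1,5], [0,2,3], [0,2,4], [0,4,5], [1,2,4], [1,2,5], [1,3,4], [2,3,5], [3,4,5]

so the chain groups are C_0 ≅ Z^6, C_1 ≅ Z^15, C_2 ≅ Z^10.

The boundary map ∂_1: C_1 → C_0 maps an edge to its endpoints' difference, ∂[p,q] = q − p. For instance
  ∂[0,1] = [1] − [0].
The resulting 6×15 matrix has rank 5, and its Smith normal form has invariant factors (1,1,1,1,1).

∂_2: C_2 → C_1 sends each 2-simplex [p,q,r] to [q,r] − [p,r] + [p,q]. For instance
  ∂[3,4,5] = [4,5] − [3,5] + [3,4],
  ∂[0,1,3] = [1,3] − [0,3] + [0,1].
The resulting 15×10 matrix has rank 10, and its Smith normal form has invariant factors (1,1,1,1,1,1,1,1,1,2).

Reading off H_k = ker ∂_k / im ∂_{k+1}:

  H_2: rank ker ∂_2 − rank ∂_3 = (10 − 10) − 0 = 0, and there is no ∂_3, so H_2 ≅ 0.

(K is a triangulation of the real projective plane RP^2.)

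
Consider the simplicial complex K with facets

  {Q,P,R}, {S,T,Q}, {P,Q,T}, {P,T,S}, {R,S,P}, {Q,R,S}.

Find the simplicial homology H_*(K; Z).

Take the total order P < Q < R < S < T on the vertex set. Then K (dimension 2) consists of the simplices:

  0-simplices (5): P, Q, R, S, T
  1-simplices (9): PQ, PR, PS, PT, QR, QS, QT, RS, ST
  2-simplices (6): PQR, PQT, PRS, PST, QRS, QST

Hence C_0 ≅ Z^5, C_1 ≅ Z^9, C_2 ≅ Z^6.

The boundary map ∂_1: C_1 → C_0 maps an edge to its endpoints' difference, ∂[p,q] = q − p. For instance
  ∂PQ = Q − P.
As a 5×9 matrix over Z this has rank 4, with invariant factors (1,1,1,1).

∂_2: C_2 → C_1 sends each 2-simplex [p,q,r] to [q,r] − [p,r] + [p,q]. For instance
  ∂PRS = RS − PS + PR,
  ∂PQT = QT − PT + PQ.
The 9×6 boundary matrix has rank 5 and Smith normal form diag(1,1,1,1,1).

Reading off H_k = ker ∂_k / im ∂_{k+1}:

  H_0: rank C_0 − rank ∂_1 = 5 − 4 = 1, and the invariant factors of ∂_1 are all 1, so H_0 ≅ Z.
  H_1: rank ker ∂_1 − rank ∂_2 = (9 − 4) − 5 = 0, and the invariant factors of ∂_2 are all 1, so H_1 ≅ 0.
  H_2: rank ker ∂_2 − rank ∂_3 = (6 − 5) − 0 = 1, and there is no ∂_3, so H_2 ≅ Z.

As a check, the Euler characteristic is 5 − 9 + 6 = 2, which agrees with 1 − 0 + 1 = 2.
(K is a triangulation of the 2-sphere S^2.)

H_0 = Z,  H_1 = 0,  H_2 = Z.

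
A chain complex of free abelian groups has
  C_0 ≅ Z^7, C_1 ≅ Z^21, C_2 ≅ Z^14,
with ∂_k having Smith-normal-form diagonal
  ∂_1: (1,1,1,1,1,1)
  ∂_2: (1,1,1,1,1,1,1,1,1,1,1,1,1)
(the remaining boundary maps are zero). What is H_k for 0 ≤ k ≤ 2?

H_0: b_0 = 7 − 0 − 6 = 1; torsion from ∂_1 factors > 1: none. So H_0 = Z.
H_1: b_1 = 21 − 6 − 13 = 2; torsion from ∂_2 factors > 1: none. So H_1 = Z^2.
H_2: b_2 = 14 − 13 − 0 = 1; torsion from ∂_3 factors > 1: none. So H_2 = Z.

H_0 = Z,  H_1 = Z^2,  H_2 = Z.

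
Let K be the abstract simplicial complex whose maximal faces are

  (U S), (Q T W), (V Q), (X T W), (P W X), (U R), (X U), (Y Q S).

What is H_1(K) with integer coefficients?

K has 10 vertices, 14 edges, 4 triangles.
rank ∂_1 = 9, rank ∂_2 = 4 ⇒ b_1 = 14 − 9 − 4 = 1; all invariant factors of ∂_2 are 1 so no torsion. So H_1 = Z.

H_1 ≅ Z.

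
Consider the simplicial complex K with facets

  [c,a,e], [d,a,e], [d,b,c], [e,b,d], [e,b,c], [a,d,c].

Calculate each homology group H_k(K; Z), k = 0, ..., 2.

H_0 ≅ Z,  H_1 = 0,  H_2 ≅ Z.

Take the total order a < b < c < d < e on the vertex set. Then K (dimension 2) consists of the simplices:

  0-simplices (5): a, b, c, d, e
  1-simplices (9): ac, ad, ae, bc, bd, be, cd, ce, de
  2-simplices (6): acd, ace, ade, bcd, bce, bde

so the chain groups are C_0 ≅ Z^5, C_1 ≅ Z^9, C_2 ≅ Z^6.

∂_1: C_1 → C_0 sends each edge [p,q] (with p < q) to q − p. For instance
  ∂ce = e − c.
As a 5×9 matrix over Z this has rank 4, with invariant factors (1,1,1,1).

The boundary map ∂_2: C_2 → C_1 sends each 2-simplex [p,q,r] to [q,r] − [p,r] + [p,q]. For instance
  ∂acd = cd − ad + ac,
  ∂ace = ce − ae + ac.
As a 9×6 matrix over Z this has rank 5, with invariant factors (1,1,1,1,1).

From H_k ≅ ker(∂_k) / im(∂_{k+1}) we obtain:

  H_0: rank C_0 − rank ∂_1 = 5 − 4 = 1, and the invariant factors of ∂_1 are all 1, so H_0 ≅ Z.
  H_1: rank ker ∂_1 − rank ∂_2 = (9 − 4) − 5 = 0, and the invariant factors of ∂_2 are all 1, so H_1 ≅ 0.
  H_2: rank ker ∂_2 − rank ∂_3 = (6 − 5) − 0 = 1, and there is no ∂_3, so H_2 ≅ Z.

(K is a triangulation of the 2-sphere S^2.)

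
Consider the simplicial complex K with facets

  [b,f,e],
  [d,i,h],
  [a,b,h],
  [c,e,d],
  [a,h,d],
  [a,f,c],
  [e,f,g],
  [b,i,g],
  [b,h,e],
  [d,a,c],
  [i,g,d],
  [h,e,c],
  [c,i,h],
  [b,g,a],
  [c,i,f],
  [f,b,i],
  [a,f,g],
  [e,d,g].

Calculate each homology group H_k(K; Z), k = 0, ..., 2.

H_0 = Z,  H_1 = Z ⊕ Z/2,  H_2 = 0.

K has 9 vertices, 27 edges, 18 triangles.
rank ∂_0 = 0, rank ∂_1 = 8 ⇒ b_0 = 9 − 0 − 8 = 1; all invariant factors of ∂_1 are 1 so no torsion. So H_0 ≅ Z.
rank ∂_1 = 8, rank ∂_2 = 18 ⇒ b_1 = 27 − 8 − 18 = 1; ∂_2 has invariant factor(s) [2] giving torsion. So H_1 ≅ Z ⊕ Z/2.
rank ∂_2 = 18, rank ∂_3 = 0 ⇒ b_2 = 18 − 18 − 0 = 0. So H_2 ≅ 0.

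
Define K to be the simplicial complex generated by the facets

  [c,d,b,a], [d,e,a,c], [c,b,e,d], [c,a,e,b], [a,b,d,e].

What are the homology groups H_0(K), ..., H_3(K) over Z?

We work with the vertex ordering a < b < c < d < e. The simplices of K, each written with vertices in increasing order, are:

  0-simplices (5): a, b, c, d, e
  1-simplices (10): ab, ac, ad, ae, bc, bd, be, cd, ce, de
  2-simplices (10): abc, abd, abe, acd, ace, ade, bcd, bce, bde, cde
  3-simplices (5): abcd, abce, abde, acde, bcde

Hence C_0 ≅ Z^5, C_1 ≅ Z^10, C_2 ≅ Z^10, C_3 ≅ Z^5.

Boundary ∂_1: C_1 → C_0 is given by ∂[p,q] = [q] − [p]. For instance
  ∂ab = b − a.
The resulting 5×10 matrix has rank 4, and its Smith normal form has invariant factors (1,1,1,1).

The boundary map ∂_2: C_2 → C_1 maps a triangle to the signed sum of its edges. For instance
  ∂bde = de − be + bd,
  ∂abc = bc − ac + ab.
This gives a 10×10 integer matrix of rank 6; reducing to Smith normal form yields diagonal entries (1,1,1,1,1,1).

∂_3: C_3 → C_2 sends each 3-simplex σ to the alternating sum Σ_i (−1)^i (σ with its i-th vertex removed). For instance
  ∂abce = bce − ace + abe − abc,
  ∂acde = cde − ade + ace − acd.
This gives a 10×5 integer matrix of rank 4; reducing to Smith normal form yields diagonal entries (1,1,1,1).

Now H_k = ker ∂_k / im ∂_{k+1}, so:

  H_0: rank C_0 − rank ∂_1 = 5 − 4 = 1, and the invariant factors of ∂_1 are all 1, so H_0 = Z.
  H_1: rank ker ∂_1 − rank ∂_2 = (10 − 4) − 6 = 0, and the invariant factors of ∂_2 are all 1, so H_1 = 0.
  H_2: rank ker ∂_2 − rank ∂_3 = (10 − 6) − 4 = 0, and the invariant factors of ∂_3 are all 1, so H_2 = 0.
  H_3: rank ker ∂_3 − rank ∂_4 = (5 − 4) − 0 = 1, and there is no ∂_4, so H_3 = Z.

(K is a triangulation of the 3-sphere S^3.)

H_0 ≅ Z,  H_1 = 0,  H_2 = 0,  H_3 ≅ Z.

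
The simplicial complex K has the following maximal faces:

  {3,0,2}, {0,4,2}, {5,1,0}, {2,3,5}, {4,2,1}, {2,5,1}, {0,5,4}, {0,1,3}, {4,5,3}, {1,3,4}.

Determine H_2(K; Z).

H_2 ≅ 0.

K has 6 vertices, 15 edges, 10 triangles.
rank ∂_2 = 10, rank ∂_3 = 0 ⇒ b_2 = 10 − 10 − 0 = 0. So H_2 = 0.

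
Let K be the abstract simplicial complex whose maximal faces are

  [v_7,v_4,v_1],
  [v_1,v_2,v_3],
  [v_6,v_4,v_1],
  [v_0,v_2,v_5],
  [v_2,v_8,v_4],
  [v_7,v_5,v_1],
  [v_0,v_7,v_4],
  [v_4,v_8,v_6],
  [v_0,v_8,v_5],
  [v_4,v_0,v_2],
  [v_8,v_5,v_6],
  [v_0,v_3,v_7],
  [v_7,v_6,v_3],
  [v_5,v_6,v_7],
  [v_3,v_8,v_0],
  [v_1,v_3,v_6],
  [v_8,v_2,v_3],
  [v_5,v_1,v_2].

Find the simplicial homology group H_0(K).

H_0 = Z.

Fix the vertex order v_0 < v_1 < v_2 < v_3 < v_4 < v_5 < v_6 < v_7 < v_8 and write every simplex with vertices in increasing order. Then dim K = 2 and the simplices of K are:

  0-simplices (9): [v_0], [v_1], [v_2], [v_3], [v_4], [v_5], [v_6], [v_7], [v_8]
  1-simplices (27): (27 of them)
  2-simplices (18): (18 of them)

giving chain groups C_0 ≅ Z^9, C_1 ≅ Z^27, C_2 ≅ Z^18.

∂_1: C_1 → C_0 is given by ∂[p,q] = [q] − [p].
As a 9×27 matrix over Z this has rank 8, with invariant factors (1,1,1,1,1,1,1,1).

The boundary map ∂_2: C_2 → C_1 sends each 2-simplex [p,q,r] to [q,r] − [p,r] + [p,q]. For instance
  ∂[v_1,v_4,v_6] = [v_4,v_6] − [v_1,v_6] + [v_1,v_4],
  ∂[v_2,v_3,v_8] = [v_3,v_8] − [v_2,v_8] + [v_2,v_3].
As a 27×18 matrix over Z this has rank 18, with invariant factors (1,1,1,1,1,1,1,1,1,1,1,1,1,1,1,1,1,2).

Computing H_k = (kernel of ∂_k) / (image of ∂_{k+1}):

  H_0: rank C_0 − rank ∂_1 = 9 − 8 = 1, and the invariant factors of ∂_1 are all 1, so H_0 ≅ Z.

(K is a triangulation of the Klein bottle.)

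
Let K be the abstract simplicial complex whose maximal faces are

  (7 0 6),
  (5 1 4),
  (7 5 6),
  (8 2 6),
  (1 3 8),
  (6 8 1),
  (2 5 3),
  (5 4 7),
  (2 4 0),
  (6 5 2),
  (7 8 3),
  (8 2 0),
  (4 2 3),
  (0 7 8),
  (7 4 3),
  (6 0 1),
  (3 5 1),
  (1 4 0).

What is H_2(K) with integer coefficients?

H_2 = 0.

We work with the vertex ordering 0 < 1 < 2 < 3 < 4 < 5 < 6 < 7 < 8. The simplices of K, each written with vertices in increasing order, are:

  0-simplices (9): [0], [1], [2], [3], [4], [5], [6], [7], [8]
  1-simplices (27): (27 of them)
  2-simplices (18): [0,1,4], [0,1,6], [0,2,4], [0,2,8], [0,6,7], [0,7,8], [1,3,5], [1,3,8], [1,4,5], [1,6,8], [2,3,4], [2,3,5], [2,5,6], [2,6,8], [3,4,7], [3,7,8], [4,5,7], [5,6,7]

so the chain groups are C_0 ≅ Z^9, C_1 ≅ Z^27, C_2 ≅ Z^18.

∂_1: C_1 → C_0 sends each edge [p,q] (with p < q) to q − p. For instance
  ∂[1,6] = [6] − [1].
The 9×27 boundary matrix has rank 8 and Smith normal form diag(1,1,1,1,1,1,1,1).

The boundary map ∂_2: C_2 → C_1 sends each 2-simplex [p,q,r] to [q,r] − [p,r] + [p,q]. For instance
  ∂[1,4,5] = [4,5] − [1,5] + [1,4],
  ∂[1,3,5] = [3,5] − [1,5] + [1,3].
The 27×18 boundary matrix has rank 18 and Smith normal form diag(1,1,1,1,1,1,1,1,1,1,1,1,1,1,1,1,1,2).

From H_k ≅ ker(∂_k) / im(∂_{k+1}) we obtain:

  H_2: rank ker ∂_2 − rank ∂_3 = (18 − 18) − 0 = 0, and there is no ∂_3, so H_2 = 0.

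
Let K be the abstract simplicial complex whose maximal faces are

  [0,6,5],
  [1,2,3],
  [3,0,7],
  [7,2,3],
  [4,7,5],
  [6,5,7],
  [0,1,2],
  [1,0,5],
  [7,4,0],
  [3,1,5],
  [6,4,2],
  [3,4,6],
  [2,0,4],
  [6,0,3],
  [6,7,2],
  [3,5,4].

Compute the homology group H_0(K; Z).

Take the total order 0 < 1 < 2 < 3 < 4 < 5 < 6 < 7 on the vertex set. Then K (dimension 2) consists of the simplices:

  0-simplices (8): [0], [1], [2], [3], [4], [5], [6], [7]
  1-simplices (24): (24 of them)
  2-simplices (16): [0,1,2], [0,1,5], [0,2,4], [0,3,6], [0,3,7], [0,4,7], [0,5,6], [1,2,3], [1,3,5], [2,3,7], [2,4,6], [2,6,7], [3,4,5], [3,4,6], [4,5,7], [5,6,7]

giving chain groups C_0 ≅ Z^8, C_1 ≅ Z^24, C_2 ≅ Z^16.

Boundary ∂_1: C_1 → C_0 maps an edge to its endpoints' difference, ∂[p,q] = q − p.
The 8×24 boundary matrix has rank 7 and Smith normal form diag(1,1,1,1,1,1,1).

Boundary ∂_2: C_2 → C_1 acts by ∂[p,q,r] = [q,r] − [p,r] + [p,q]. For instance
  ∂[4,5,7] = [5,7] − [4,7] + [4,5],
  ∂[0,4,7] = [4,7] − [0,7] + [0,4].
The 24×16 boundary matrix has rank 15 and Smith normal form diag(1,1,1,1,1,1,1,1,1,1,1,1,1,1,1).

From H_k ≅ ker(∂_k) / im(∂_{k+1}) we obtain:

  H_0: rank C_0 − rank ∂_1 = 8 − 7 = 1, and the invariant factors of ∂_1 are all 1, so H_0 = Z.

(K is a triangulation of the torus T^2.)

H_0 ≅ Z.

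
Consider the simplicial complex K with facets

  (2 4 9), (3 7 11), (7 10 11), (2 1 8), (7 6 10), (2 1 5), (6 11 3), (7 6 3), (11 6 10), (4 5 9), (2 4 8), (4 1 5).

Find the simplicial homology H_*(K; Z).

H_0 ≅ Z^2,  H_1 ≅ Z,  H_2 ≅ Z.

Order the vertices as 1 < 2 < 3 < 4 < 5 < 6 < 7 < 8 < 9 < 10 < 11. Listing each simplex with vertices in this order, K has dimension 2 with simplices:

  0-simplices (11): [1], [2], [3], [4], [5], [6], [7], [8], [9], [10], [11]
  1-simplices (21): [1,2], [1,4], [1,5], [1,8], [2,4], [2,5], [2,8], [2,9], [3,6], [3,7], [3,11], [4,5], [4,8], [4,9], [5,9], [6,7], [6,10], [6,11], [7,10], [7,11], [10,11]
  2-simplices (12): [1,2,5], [1,2,8], [1,4,5], [2,4,8], [2,4,9], [3,6,7], [3,6,11], [3,7,11], [4,5,9], [6,7,10], [6,10,11], [7,10,11]

so the chain groups are C_0 ≅ Z^11, C_1 ≅ Z^21, C_2 ≅ Z^12.

∂_1: C_1 → C_0 maps an edge to its endpoints' difference, ∂[p,q] = q − p. For instance
  ∂[2,4] = [4] − [2].
The resulting 11×21 matrix has rank 9, and its Smith normal form has invariant factors (1,1,1,1,1,1,1,1,1).

Boundary ∂_2: C_2 → C_1 sends each 2-simplex [p,q,r] to [q,r] − [p,r] + [p,q]. For instance
  ∂[6,10,11] = [10,11] − [6,11] + [6,10],
  ∂[1,4,5] = [4,5] − [1,5] + [1,4].
This gives a 21×12 integer matrix of rank 11; reducing to Smith normal form yields diagonal entries (1,1,1,1,1,1,1,1,1,1,1).

Reading off H_k = ker ∂_k / im ∂_{k+1}:

  H_0: rank C_0 − rank ∂_1 = 11 − 9 = 2, and the invariant factors of ∂_1 are all 1, so H_0 = Z^2.
  H_1: rank ker ∂_1 − rank ∂_2 = (21 − 9) − 11 = 1, and the invariant factors of ∂_2 are all 1, so H_1 = Z.
  H_2: rank ker ∂_2 − rank ∂_3 = (12 − 11) − 0 = 1, and there is no ∂_3, so H_2 = Z.

As a check, the Euler characteristic is 11 − 21 + 12 = 2, which agrees with 2 − 1 + 1 = 2.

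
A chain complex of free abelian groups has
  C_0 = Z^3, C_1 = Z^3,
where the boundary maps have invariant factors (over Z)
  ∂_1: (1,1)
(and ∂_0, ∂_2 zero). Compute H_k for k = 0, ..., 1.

H_0 = Z,  H_1 = Z.

H_0: b_0 = 3 − 0 − 2 = 1; torsion from ∂_1 factors > 1: none. So H_0 = Z.
H_1: b_1 = 3 − 2 − 0 = 1; torsion from ∂_2 factors > 1: none. So H_1 = Z.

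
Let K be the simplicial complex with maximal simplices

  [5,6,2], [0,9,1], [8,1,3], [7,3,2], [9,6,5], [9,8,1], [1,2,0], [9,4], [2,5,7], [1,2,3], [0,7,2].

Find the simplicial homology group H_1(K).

Take the total order 0 < 1 < 2 < 3 < 4 < 5 < 6 < 7 < 8 < 9 on the vertex set. Then K (dimension 2) consists of the simplices:

  0-simplices (10): [0], [1], [2], [3], [4], [5], [6], [7], [8], [9]
  1-simplices (20): [0,1], [0,2], [0,7], [0,9], [1,2], [1,3], [1,8], [1,9], [2,3], [2,5], [2,6], [2,7], [3,7], [3,8], [4,9], [5,6], [5,7], [5,9], [6,9], [8,9]
  2-simplices (10): [0,1,2], [0,1,9], [0,2,7], [1,2,3], [1,3,8], [1,8,9], [2,3,7], [2,5,6], [2,5,7], [5,6,9]

Hence C_0 ≅ Z^10, C_1 ≅ Z^20, C_2 ≅ Z^10.

Boundary ∂_1: C_1 → C_0 is given by ∂[p,q] = [q] − [p]. For instance
  ∂[1,3] = [3] − [1].
The resulting 10×20 matrix has rank 9, and its Smith normal form has invariant factors (1,1,1,1,1,1,1,1,1).

Boundary ∂_2: C_2 → C_1 sends each 2-simplex [p,q,r] to [q,r] − [p,r] + [p,q]. For instance
  ∂[0,1,9] = [1,9] − [0,9] + [0,1],
  ∂[1,2,3] = [2,3] − [1,3] + [1,2].
This gives a 20×10 integer matrix of rank 10; reducing to Smith normal form yields diagonal entries (1,1,1,1,1,1,1,1,1,1).

Now H_k = ker ∂_k / im ∂_{k+1}, so:

  H_1: rank ker ∂_1 − rank ∂_2 = (20 − 9) − 10 = 1, and the invariant factors of ∂_2 are all 1, so H_1 ≅ Z.

H_1 = Z.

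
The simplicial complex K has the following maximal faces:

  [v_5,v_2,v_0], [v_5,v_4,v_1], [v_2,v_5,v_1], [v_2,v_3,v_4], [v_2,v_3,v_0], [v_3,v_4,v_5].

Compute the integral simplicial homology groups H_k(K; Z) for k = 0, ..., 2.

Take the total order v_0 < v_1 < v_2 < v_3 < v_4 < v_5 on the vertex set. Then K (dimension 2) consists of the simplices:

  0-simplices (6): [v_0], [v_1], [v_2], [v_3], [v_4], [v_5]
  1-simplices (12): [v_0,v_2], [v_0,v_3], [v_0,v_5], [v_1,v_2], [v_1,v_4], [v_1,v_5], [v_2,v_3], [v_2,v_4], [v_2,v_5], [v_3,v_4], [v_3,v_5], [v_4,v_5]
  2-simplices (6): [v_0,v_2,v_3], [v_0,v_2,v_5], [v_1,v_2,v_5], [v_1,v_4,v_5], [v_2,v_3,v_4], [v_3,v_4,v_5]

Hence C_0 ≅ Z^6, C_1 ≅ Z^12, C_2 ≅ Z^6.

∂_1: C_1 → C_0 sends each edge [p,q] (with p < q) to q − p. For instance
  ∂[v_1,v_4] = [v_4] − [v_1].
This gives a 6×12 integer matrix of rank 5; reducing to Smith normal form yields diagonal entries (1,1,1,1,1).

Boundary ∂_2: C_2 → C_1 acts by ∂[p,q,r] = [q,r] − [p,r] + [p,q]. For instance
  ∂[v_1,v_4,v_5] = [v_4,v_5] − [v_1,v_5] + [v_1,v_4],
  ∂[v_1,v_2,v_5] = [v_2,v_5] − [v_1,v_5] + [v_1,v_2].
As a 12×6 matrix over Z this has rank 6, with invariant factors (1,1,1,1,1,1).

From H_k ≅ ker(∂_k) / im(∂_{k+1}) we obtain:

  H_0: rank C_0 − rank ∂_1 = 6 − 5 = 1, and the invariant factors of ∂_1 are all 1, so H_0 ≅ Z.
  H_1: rank ker ∂_1 − rank ∂_2 = (12 − 5) − 6 = 1, and the invariant factors of ∂_2 are all 1, so H_1 ≅ Z.
  H_2: rank ker ∂_2 − rank ∂_3 = (6 − 6) − 0 = 0, and there is no ∂_3, so H_2 ≅ 0.

As a check, the Euler characteristic is 6 − 12 + 6 = 0, which agrees with 1 − 1 + 0 = 0.

H_0 ≅ Z,  H_1 ≅ Z,  H_2 = 0.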